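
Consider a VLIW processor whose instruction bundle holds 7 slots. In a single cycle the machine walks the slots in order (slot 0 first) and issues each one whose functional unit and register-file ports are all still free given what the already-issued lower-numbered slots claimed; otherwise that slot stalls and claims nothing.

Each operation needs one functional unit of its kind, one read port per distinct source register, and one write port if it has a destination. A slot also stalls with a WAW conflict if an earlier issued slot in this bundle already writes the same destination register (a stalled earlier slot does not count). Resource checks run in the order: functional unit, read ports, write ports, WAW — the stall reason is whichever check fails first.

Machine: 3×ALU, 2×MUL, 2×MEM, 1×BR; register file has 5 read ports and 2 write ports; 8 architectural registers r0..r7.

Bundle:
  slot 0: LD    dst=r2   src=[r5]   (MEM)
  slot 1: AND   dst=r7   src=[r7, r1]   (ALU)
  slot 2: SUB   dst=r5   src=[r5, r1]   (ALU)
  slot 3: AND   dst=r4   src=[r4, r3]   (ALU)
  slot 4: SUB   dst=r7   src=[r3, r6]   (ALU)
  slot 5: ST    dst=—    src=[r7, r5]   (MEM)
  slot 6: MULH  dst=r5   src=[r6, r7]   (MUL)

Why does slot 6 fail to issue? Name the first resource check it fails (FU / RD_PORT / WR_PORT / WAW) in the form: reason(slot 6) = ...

reason(slot 6) = RD_PORT

#0 MEM src=r5 dispatched  <A:3 Mu:2 Ld:1 B:1 rd:4 wr:1>
#1 ALU src=r7,r1 dispatched  <A:2 Mu:2 Ld:1 B:1 rd:2 wr:0>
#2 ALU src=r5,r1 held:WR_PORT  <A:2 Mu:2 Ld:1 B:1 rd:2 wr:0>
#3 ALU src=r4,r3 held:WR_PORT  <A:2 Mu:2 Ld:1 B:1 rd:2 wr:0>
#4 ALU src=r3,r6 held:WR_PORT  <A:2 Mu:2 Ld:1 B:1 rd:2 wr:0>
#5 MEM src=r7,r5 dispatched  <A:2 Mu:2 Ld:0 B:1 rd:0 wr:0>
#6 MUL src=r6,r7 held:RD_PORT  <A:2 Mu:2 Ld:0 B:1 rd:0 wr:0>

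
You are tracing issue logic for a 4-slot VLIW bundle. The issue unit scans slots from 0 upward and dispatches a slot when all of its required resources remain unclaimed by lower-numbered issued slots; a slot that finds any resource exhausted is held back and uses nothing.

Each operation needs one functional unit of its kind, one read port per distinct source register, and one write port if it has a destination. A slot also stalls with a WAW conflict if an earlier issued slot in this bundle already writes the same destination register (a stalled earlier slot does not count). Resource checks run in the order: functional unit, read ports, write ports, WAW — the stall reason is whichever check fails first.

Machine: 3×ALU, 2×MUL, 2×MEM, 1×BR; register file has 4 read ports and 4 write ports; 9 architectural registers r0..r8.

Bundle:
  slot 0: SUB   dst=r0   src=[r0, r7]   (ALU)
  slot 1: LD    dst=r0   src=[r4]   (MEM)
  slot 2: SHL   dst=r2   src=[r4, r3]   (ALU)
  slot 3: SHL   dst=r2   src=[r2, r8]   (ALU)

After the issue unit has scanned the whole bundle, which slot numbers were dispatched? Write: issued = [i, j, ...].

issued = [0, 2]

  0. ALU→r0 ⇒ go  {2A/2Mu/2Ld/1B | 2r 3w}
  1. MEM→r0 ⇒ no(WAW)  {2A/2Mu/2Ld/1B | 2r 3w}
  2. ALU→r2 ⇒ go  {1A/2Mu/2Ld/1B | 0r 2w}
  3. ALU→r2 ⇒ no(RD_PORT)  {1A/2Mu/2Ld/1B | 0r 2w}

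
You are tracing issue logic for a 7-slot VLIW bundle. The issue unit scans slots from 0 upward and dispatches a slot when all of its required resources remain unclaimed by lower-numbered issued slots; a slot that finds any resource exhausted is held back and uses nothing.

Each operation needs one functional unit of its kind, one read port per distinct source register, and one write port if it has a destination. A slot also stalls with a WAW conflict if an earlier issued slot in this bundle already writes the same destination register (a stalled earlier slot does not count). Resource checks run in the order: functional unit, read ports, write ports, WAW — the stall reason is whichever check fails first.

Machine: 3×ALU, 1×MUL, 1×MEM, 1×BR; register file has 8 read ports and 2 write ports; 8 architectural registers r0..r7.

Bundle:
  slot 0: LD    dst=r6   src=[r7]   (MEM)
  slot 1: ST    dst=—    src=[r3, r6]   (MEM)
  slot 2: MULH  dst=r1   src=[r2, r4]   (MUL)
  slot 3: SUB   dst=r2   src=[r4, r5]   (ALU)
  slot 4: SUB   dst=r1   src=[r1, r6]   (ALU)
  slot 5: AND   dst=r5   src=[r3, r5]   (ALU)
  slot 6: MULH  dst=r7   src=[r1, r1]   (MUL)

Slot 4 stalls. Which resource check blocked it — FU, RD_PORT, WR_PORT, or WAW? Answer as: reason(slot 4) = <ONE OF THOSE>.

reason(slot 4) = WR_PORT

[0] MEM needs rd=1 wr=1: ok; after: ALU=3 MUL=1 MEM=0 BR=1, R=7, W=1
[1] MEM needs rd=2 wr=0: FU; after: ALU=3 MUL=1 MEM=0 BR=1, R=7, W=1
[2] MUL needs rd=2 wr=1: ok; after: ALU=3 MUL=0 MEM=0 BR=1, R=5, W=0
[3] ALU needs rd=2 wr=1: WR_PORT; after: ALU=3 MUL=0 MEM=0 BR=1, R=5, W=0
[4] ALU needs rd=2 wr=1: WR_PORT; after: ALU=3 MUL=0 MEM=0 BR=1, R=5, W=0
[5] ALU needs rd=2 wr=1: WR_PORT; after: ALU=3 MUL=0 MEM=0 BR=1, R=5, W=0
[6] MUL needs rd=1 wr=1: FU; after: ALU=3 MUL=0 MEM=0 BR=1, R=5, W=0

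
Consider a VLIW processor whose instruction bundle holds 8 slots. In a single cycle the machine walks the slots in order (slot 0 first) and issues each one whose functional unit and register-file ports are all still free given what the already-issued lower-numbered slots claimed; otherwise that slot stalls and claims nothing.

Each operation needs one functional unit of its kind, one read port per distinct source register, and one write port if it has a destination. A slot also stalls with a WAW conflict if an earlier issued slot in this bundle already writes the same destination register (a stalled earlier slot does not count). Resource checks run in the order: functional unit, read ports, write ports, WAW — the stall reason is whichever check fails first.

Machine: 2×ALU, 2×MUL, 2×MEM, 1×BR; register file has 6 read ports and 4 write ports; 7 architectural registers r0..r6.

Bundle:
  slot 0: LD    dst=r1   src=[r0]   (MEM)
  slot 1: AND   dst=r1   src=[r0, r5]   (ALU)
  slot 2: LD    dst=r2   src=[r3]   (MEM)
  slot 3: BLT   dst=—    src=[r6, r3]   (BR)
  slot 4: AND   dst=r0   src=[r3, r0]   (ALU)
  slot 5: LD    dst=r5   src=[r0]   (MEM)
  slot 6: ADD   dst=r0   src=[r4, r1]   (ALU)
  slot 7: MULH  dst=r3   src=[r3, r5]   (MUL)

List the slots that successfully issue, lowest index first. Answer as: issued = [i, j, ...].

issued = [0, 2, 3, 4]

  0. MEM→r1 ⇒ go  {2A/2Mu/1Ld/1B | 5r 3w}
  1. ALU→r1 ⇒ no(WAW)  {2A/2Mu/1Ld/1B | 5r 3w}
  2. MEM→r2 ⇒ go  {2A/2Mu/0Ld/1B | 4r 2w}
  3. BR ⇒ go  {2A/2Mu/0Ld/0B | 2r 2w}
  4. ALU→r0 ⇒ go  {1A/2Mu/0Ld/0B | 0r 1w}
  5. MEM→r5 ⇒ no(FU)  {1A/2Mu/0Ld/0B | 0r 1w}
  6. ALU→r0 ⇒ no(RD_PORT)  {1A/2Mu/0Ld/0B | 0r 1w}
  7. MUL→r3 ⇒ no(RD_PORT)  {1A/2Mu/0Ld/0B | 0r 1w}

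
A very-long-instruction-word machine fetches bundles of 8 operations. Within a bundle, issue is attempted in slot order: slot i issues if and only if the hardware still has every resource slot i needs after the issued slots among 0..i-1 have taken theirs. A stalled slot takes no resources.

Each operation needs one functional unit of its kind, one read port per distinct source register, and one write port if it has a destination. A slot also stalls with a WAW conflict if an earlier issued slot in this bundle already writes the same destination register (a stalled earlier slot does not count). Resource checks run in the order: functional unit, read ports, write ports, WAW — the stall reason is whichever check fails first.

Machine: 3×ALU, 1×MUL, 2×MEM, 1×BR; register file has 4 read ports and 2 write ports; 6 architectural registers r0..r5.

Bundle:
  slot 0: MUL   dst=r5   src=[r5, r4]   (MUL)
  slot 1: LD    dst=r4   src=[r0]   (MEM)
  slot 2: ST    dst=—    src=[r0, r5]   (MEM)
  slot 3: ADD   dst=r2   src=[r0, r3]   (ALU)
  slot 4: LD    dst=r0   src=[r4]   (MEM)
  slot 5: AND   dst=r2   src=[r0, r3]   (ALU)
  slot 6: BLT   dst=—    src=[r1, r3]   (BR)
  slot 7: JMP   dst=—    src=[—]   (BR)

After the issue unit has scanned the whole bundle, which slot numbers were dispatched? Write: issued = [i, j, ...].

[0] MUL needs rd=2 wr=1: ok; after: ALU=3 MUL=0 MEM=2 BR=1, R=2, W=1
[1] MEM needs rd=1 wr=1: ok; after: ALU=3 MUL=0 MEM=1 BR=1, R=1, W=0
[2] MEM needs rd=2 wr=0: RD_PORT; after: ALU=3 MUL=0 MEM=1 BR=1, R=1, W=0
[3] ALU needs rd=2 wr=1: RD_PORT; after: ALU=3 MUL=0 MEM=1 BR=1, R=1, W=0
[4] MEM needs rd=1 wr=1: WR_PORT; after: ALU=3 MUL=0 MEM=1 BR=1, R=1, W=0
[5] ALU needs rd=2 wr=1: RD_PORT; after: ALU=3 MUL=0 MEM=1 BR=1, R=1, W=0
[6] BR needs rd=2 wr=0: RD_PORT; after: ALU=3 MUL=0 MEM=1 BR=1, R=1, W=0
[7] BR needs rd=0 wr=0: ok; after: ALU=3 MUL=0 MEM=1 BR=0, R=1, W=0

issued = [0, 1, 7]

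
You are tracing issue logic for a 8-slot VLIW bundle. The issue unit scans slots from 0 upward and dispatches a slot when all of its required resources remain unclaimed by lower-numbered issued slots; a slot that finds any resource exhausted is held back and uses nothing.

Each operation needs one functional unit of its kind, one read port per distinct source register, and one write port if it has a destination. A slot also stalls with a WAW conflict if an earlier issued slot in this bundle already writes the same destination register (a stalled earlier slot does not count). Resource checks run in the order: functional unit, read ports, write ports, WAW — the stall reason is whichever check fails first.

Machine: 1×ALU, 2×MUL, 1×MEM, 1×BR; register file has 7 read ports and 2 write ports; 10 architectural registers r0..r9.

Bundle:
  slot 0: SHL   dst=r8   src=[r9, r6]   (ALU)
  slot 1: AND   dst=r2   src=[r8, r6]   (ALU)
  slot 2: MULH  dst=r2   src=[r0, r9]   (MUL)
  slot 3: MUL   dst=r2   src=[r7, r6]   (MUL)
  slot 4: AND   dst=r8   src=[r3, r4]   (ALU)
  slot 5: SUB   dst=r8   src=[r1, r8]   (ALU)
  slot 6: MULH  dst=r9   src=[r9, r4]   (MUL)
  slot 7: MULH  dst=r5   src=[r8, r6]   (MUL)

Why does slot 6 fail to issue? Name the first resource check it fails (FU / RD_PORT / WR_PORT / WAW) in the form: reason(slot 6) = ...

reason(slot 6) = WR_PORT

(0) want 1×ALU +2rd +1wr — yes → AL0|MU2|ME1|BR1|rd5|wr1
(1) want 1×ALU +2rd +1wr — FU → AL0|MU2|ME1|BR1|rd5|wr1
(2) want 1×MUL +2rd +1wr — yes → AL0|MU1|ME1|BR1|rd3|wr0
(3) want 1×MUL +2rd +1wr — WR_PORT → AL0|MU1|ME1|BR1|rd3|wr0
(4) want 1×ALU +2rd +1wr — FU → AL0|MU1|ME1|BR1|rd3|wr0
(5) want 1×ALU +2rd +1wr — FU → AL0|MU1|ME1|BR1|rd3|wr0
(6) want 1×MUL +2rd +1wr — WR_PORT → AL0|MU1|ME1|BR1|rd3|wr0
(7) want 1×MUL +2rd +1wr — WR_PORT → AL0|MU1|ME1|BR1|rd3|wr0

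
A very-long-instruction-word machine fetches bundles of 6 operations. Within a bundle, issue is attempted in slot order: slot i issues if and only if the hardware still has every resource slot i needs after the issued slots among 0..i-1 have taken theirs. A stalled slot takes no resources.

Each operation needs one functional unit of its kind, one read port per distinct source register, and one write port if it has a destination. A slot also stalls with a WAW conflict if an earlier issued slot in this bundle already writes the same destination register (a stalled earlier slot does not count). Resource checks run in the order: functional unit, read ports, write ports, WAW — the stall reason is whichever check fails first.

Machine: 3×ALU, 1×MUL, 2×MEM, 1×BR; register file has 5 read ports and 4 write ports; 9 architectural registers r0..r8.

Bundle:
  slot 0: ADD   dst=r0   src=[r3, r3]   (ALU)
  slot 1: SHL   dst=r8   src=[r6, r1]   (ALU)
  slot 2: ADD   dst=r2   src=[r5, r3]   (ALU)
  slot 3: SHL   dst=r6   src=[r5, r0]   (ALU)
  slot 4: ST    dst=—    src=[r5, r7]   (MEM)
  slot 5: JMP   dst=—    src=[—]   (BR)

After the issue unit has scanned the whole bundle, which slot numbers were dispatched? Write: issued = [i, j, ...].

issued = [0, 1, 2, 5]

#0 ALU src=r3,r3 dispatched  <A:2 Mu:1 Ld:2 B:1 rd:4 wr:3>
#1 ALU src=r6,r1 dispatched  <A:1 Mu:1 Ld:2 B:1 rd:2 wr:2>
#2 ALU src=r5,r3 dispatched  <A:0 Mu:1 Ld:2 B:1 rd:0 wr:1>
#3 ALU src=r5,r0 held:FU  <A:0 Mu:1 Ld:2 B:1 rd:0 wr:1>
#4 MEM src=r5,r7 held:RD_PORT  <A:0 Mu:1 Ld:2 B:1 rd:0 wr:1>
#5 BR src=- dispatched  <A:0 Mu:1 Ld:2 B:0 rd:0 wr:1>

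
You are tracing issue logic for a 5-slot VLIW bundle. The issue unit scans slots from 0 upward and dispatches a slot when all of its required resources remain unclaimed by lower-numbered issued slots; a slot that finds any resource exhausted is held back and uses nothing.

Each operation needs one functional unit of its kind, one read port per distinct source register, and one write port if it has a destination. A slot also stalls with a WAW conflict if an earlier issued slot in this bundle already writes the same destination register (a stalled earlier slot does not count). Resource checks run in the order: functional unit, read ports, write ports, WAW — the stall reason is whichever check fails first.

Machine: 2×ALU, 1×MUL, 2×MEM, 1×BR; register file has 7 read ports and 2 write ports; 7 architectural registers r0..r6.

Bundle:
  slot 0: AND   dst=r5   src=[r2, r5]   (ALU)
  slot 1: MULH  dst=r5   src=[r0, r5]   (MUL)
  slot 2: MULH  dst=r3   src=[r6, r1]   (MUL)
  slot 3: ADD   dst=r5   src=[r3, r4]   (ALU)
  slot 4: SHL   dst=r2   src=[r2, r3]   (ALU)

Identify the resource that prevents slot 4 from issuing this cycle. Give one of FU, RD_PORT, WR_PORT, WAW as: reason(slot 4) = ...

(0) want 1×ALU +2rd +1wr — yes → AL1|MU1|ME2|BR1|rd5|wr1
(1) want 1×MUL +2rd +1wr — WAW → AL1|MU1|ME2|BR1|rd5|wr1
(2) want 1×MUL +2rd +1wr — yes → AL1|MU0|ME2|BR1|rd3|wr0
(3) want 1×ALU +2rd +1wr — WR_PORT → AL1|MU0|ME2|BR1|rd3|wr0
(4) want 1×ALU +2rd +1wr — WR_PORT → AL1|MU0|ME2|BR1|rd3|wr0

reason(slot 4) = WR_PORT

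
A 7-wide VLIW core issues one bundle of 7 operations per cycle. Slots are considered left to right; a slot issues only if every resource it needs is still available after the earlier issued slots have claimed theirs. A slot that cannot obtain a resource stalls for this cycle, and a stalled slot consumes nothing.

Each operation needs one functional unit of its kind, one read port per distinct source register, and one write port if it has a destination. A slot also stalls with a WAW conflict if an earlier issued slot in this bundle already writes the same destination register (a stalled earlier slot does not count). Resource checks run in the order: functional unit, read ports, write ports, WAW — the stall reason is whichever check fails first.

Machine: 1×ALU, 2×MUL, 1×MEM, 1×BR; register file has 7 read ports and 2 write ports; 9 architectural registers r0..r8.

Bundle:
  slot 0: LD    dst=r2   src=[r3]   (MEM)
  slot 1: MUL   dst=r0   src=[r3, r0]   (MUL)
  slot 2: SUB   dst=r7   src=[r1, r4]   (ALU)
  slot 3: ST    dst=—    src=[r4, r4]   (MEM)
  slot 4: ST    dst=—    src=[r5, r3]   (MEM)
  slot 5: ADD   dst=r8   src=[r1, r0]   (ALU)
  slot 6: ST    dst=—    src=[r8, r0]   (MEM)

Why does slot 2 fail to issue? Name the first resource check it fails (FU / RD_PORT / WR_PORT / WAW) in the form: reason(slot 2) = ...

#0 MEM src=r3 dispatched  <A:1 Mu:2 Ld:0 B:1 rd:6 wr:1>
#1 MUL src=r3,r0 dispatched  <A:1 Mu:1 Ld:0 B:1 rd:4 wr:0>
#2 ALU src=r1,r4 held:WR_PORT  <A:1 Mu:1 Ld:0 B:1 rd:4 wr:0>
#3 MEM src=r4,r4 held:FU  <A:1 Mu:1 Ld:0 B:1 rd:4 wr:0>
#4 MEM src=r5,r3 held:FU  <A:1 Mu:1 Ld:0 B:1 rd:4 wr:0>
#5 ALU src=r1,r0 held:WR_PORT  <A:1 Mu:1 Ld:0 B:1 rd:4 wr:0>
#6 MEM src=r8,r0 held:FU  <A:1 Mu:1 Ld:0 B:1 rd:4 wr:0>

reason(slot 2) = WR_PORT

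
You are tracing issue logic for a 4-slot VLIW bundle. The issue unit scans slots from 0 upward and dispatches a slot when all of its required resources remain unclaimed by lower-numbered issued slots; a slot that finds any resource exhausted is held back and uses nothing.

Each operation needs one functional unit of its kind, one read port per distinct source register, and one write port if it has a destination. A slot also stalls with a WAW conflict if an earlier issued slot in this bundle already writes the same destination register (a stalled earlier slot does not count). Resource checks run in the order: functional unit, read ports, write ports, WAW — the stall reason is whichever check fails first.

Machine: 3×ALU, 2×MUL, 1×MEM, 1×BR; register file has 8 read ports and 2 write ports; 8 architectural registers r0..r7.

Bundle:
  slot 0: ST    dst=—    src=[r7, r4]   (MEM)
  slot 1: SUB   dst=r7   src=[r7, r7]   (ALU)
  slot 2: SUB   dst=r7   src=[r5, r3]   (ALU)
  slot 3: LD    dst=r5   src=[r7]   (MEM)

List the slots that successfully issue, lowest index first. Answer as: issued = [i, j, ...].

slot 0 (MEM): ISSUE — free A3,Mu2,Ld0,B1 rp6 wp2
slot 1 (ALU): ISSUE — free A2,Mu2,Ld0,B1 rp5 wp1
slot 2 (ALU): stall WAW — free A2,Mu2,Ld0,B1 rp5 wp1
slot 3 (MEM): stall FU — free A2,Mu2,Ld0,B1 rp5 wp1

issued = [0, 1]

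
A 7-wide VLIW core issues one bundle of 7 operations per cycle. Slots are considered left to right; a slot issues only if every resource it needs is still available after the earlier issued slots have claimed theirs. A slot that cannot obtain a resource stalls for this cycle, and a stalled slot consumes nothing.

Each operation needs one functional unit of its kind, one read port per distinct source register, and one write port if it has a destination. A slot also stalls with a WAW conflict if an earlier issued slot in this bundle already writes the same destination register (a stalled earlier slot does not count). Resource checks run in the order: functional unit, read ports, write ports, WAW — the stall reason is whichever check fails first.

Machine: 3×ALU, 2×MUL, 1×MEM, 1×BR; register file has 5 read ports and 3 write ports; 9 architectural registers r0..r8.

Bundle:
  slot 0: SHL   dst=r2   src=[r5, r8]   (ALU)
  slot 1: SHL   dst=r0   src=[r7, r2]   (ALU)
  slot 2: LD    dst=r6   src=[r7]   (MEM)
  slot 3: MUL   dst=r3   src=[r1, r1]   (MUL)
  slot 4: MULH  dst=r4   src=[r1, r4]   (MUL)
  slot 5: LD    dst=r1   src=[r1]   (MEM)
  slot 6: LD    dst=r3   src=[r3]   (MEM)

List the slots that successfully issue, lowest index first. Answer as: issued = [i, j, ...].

issued = [0, 1, 2]

#0 ALU src=r5,r8 dispatched  <A:2 Mu:2 Ld:1 B:1 rd:3 wr:2>
#1 ALU src=r7,r2 dispatched  <A:1 Mu:2 Ld:1 B:1 rd:1 wr:1>
#2 MEM src=r7 dispatched  <A:1 Mu:2 Ld:0 B:1 rd:0 wr:0>
#3 MUL src=r1,r1 held:RD_PORT  <A:1 Mu:2 Ld:0 B:1 rd:0 wr:0>
#4 MUL src=r1,r4 held:RD_PORT  <A:1 Mu:2 Ld:0 B:1 rd:0 wr:0>
#5 MEM src=r1 held:FU  <A:1 Mu:2 Ld:0 B:1 rd:0 wr:0>
#6 MEM src=r3 held:FU  <A:1 Mu:2 Ld:0 B:1 rd:0 wr:0>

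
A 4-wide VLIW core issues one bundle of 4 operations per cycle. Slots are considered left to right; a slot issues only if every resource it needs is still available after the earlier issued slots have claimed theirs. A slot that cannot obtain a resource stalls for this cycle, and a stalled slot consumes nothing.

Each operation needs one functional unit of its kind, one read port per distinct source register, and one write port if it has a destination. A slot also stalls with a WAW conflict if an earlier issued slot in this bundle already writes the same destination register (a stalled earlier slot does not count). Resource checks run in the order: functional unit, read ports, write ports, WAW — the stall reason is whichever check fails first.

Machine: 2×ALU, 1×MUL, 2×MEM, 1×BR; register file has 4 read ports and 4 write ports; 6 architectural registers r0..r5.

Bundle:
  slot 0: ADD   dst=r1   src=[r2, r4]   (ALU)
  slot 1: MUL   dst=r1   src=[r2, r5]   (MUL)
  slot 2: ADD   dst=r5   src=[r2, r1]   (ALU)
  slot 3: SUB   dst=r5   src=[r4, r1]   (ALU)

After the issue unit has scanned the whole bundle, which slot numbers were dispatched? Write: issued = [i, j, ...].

#0 ALU src=r2,r4 dispatched  <A:1 Mu:1 Ld:2 B:1 rd:2 wr:3>
#1 MUL src=r2,r5 held:WAW  <A:1 Mu:1 Ld:2 B:1 rd:2 wr:3>
#2 ALU src=r2,r1 dispatched  <A:0 Mu:1 Ld:2 B:1 rd:0 wr:2>
#3 ALU src=r4,r1 held:FU  <A:0 Mu:1 Ld:2 B:1 rd:0 wr:2>

issued = [0, 2]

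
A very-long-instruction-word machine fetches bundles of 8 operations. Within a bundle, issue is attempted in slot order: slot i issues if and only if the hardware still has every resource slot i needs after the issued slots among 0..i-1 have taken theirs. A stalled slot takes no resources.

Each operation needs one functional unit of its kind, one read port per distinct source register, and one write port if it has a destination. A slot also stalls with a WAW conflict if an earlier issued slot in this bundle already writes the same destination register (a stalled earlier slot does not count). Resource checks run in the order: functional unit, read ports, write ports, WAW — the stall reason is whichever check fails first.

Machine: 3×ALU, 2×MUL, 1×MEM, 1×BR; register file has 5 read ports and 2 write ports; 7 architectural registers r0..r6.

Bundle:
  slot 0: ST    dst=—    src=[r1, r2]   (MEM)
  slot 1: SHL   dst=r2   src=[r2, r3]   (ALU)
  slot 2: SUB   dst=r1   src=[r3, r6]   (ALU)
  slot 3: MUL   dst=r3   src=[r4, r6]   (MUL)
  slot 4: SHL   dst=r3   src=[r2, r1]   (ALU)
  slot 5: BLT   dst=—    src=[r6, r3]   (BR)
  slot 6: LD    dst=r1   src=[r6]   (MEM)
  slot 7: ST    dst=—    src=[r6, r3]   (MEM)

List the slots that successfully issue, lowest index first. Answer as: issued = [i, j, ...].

slot 0 (MEM): ISSUE — free A3,Mu2,Ld0,B1 rp3 wp2
slot 1 (ALU): ISSUE — free A2,Mu2,Ld0,B1 rp1 wp1
slot 2 (ALU): stall RD_PORT — free A2,Mu2,Ld0,B1 rp1 wp1
slot 3 (MUL): stall RD_PORT — free A2,Mu2,Ld0,B1 rp1 wp1
slot 4 (ALU): stall RD_PORT — free A2,Mu2,Ld0,B1 rp1 wp1
slot 5 (BR): stall RD_PORT — free A2,Mu2,Ld0,B1 rp1 wp1
slot 6 (MEM): stall FU — free A2,Mu2,Ld0,B1 rp1 wp1
slot 7 (MEM): stall FU — free A2,Mu2,Ld0,B1 rp1 wp1

issued = [0, 1]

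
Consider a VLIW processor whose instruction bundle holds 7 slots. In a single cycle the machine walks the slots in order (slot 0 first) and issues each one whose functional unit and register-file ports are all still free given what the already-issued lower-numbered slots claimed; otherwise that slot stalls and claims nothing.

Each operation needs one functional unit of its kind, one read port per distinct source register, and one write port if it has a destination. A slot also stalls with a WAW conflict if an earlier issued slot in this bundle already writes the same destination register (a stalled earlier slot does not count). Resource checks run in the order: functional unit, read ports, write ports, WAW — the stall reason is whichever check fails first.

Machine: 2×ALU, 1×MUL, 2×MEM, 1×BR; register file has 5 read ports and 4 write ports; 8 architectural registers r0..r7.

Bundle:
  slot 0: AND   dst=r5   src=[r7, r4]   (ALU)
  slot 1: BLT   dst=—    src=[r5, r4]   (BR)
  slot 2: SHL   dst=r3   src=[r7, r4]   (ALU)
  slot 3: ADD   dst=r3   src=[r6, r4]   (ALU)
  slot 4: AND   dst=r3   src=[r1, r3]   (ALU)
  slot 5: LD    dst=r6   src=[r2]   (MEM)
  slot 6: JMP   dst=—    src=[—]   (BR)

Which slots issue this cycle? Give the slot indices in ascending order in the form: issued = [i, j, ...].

slot 0 (ALU): ISSUE — free A1,Mu1,Ld2,B1 rp3 wp3
slot 1 (BR): ISSUE — free A1,Mu1,Ld2,B0 rp1 wp3
slot 2 (ALU): stall RD_PORT — free A1,Mu1,Ld2,B0 rp1 wp3
slot 3 (ALU): stall RD_PORT — free A1,Mu1,Ld2,B0 rp1 wp3
slot 4 (ALU): stall RD_PORT — free A1,Mu1,Ld2,B0 rp1 wp3
slot 5 (MEM): ISSUE — free A1,Mu1,Ld1,B0 rp0 wp2
slot 6 (BR): stall FU — free A1,Mu1,Ld1,B0 rp0 wp2

issued = [0, 1, 5]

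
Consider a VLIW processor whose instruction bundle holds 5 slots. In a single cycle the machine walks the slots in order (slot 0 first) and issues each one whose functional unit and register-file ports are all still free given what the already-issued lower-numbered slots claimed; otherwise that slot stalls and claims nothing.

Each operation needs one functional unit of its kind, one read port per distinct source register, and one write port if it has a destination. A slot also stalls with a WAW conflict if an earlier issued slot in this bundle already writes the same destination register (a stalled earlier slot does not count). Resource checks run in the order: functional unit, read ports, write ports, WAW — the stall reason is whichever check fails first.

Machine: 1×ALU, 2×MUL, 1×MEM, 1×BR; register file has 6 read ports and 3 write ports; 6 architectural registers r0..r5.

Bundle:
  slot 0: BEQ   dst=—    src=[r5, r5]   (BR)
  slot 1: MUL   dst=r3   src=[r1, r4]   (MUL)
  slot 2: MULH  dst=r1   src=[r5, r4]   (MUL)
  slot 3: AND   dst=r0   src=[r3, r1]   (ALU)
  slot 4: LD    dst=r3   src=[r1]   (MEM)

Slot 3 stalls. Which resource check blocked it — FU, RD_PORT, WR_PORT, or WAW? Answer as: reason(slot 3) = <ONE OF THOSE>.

#0 BR src=r5,r5 dispatched  <A:1 Mu:2 Ld:1 B:0 rd:5 wr:3>
#1 MUL src=r1,r4 dispatched  <A:1 Mu:1 Ld:1 B:0 rd:3 wr:2>
#2 MUL src=r5,r4 dispatched  <A:1 Mu:0 Ld:1 B:0 rd:1 wr:1>
#3 ALU src=r3,r1 held:RD_PORT  <A:1 Mu:0 Ld:1 B:0 rd:1 wr:1>
#4 MEM src=r1 held:WAW  <A:1 Mu:0 Ld:1 B:0 rd:1 wr:1>

reason(slot 3) = RD_PORT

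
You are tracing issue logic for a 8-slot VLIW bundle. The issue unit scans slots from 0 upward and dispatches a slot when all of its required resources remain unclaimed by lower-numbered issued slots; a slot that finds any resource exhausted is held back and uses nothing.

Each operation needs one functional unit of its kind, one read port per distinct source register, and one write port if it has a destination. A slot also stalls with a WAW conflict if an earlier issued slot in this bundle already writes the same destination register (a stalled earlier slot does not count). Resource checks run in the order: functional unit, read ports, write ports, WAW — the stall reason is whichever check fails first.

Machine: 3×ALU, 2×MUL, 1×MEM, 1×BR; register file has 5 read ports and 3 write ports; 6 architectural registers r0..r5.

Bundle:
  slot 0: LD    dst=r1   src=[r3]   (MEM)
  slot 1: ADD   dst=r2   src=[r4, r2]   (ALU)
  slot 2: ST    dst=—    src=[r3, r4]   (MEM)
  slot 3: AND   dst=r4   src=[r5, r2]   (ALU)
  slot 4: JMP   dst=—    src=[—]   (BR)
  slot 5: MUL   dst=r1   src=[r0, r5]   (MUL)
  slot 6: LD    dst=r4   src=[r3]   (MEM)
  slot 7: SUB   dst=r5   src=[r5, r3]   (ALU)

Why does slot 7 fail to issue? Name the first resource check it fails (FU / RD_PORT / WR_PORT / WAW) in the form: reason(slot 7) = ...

reason(slot 7) = RD_PORT

slot 0 (MEM): ISSUE — free A3,Mu2,Ld0,B1 rp4 wp2
slot 1 (ALU): ISSUE — free A2,Mu2,Ld0,B1 rp2 wp1
slot 2 (MEM): stall FU — free A2,Mu2,Ld0,B1 rp2 wp1
slot 3 (ALU): ISSUE — free A1,Mu2,Ld0,B1 rp0 wp0
slot 4 (BR): ISSUE — free A1,Mu2,Ld0,B0 rp0 wp0
slot 5 (MUL): stall RD_PORT — free A1,Mu2,Ld0,B0 rp0 wp0
slot 6 (MEM): stall FU — free A1,Mu2,Ld0,B0 rp0 wp0
slot 7 (ALU): stall RD_PORT — free A1,Mu2,Ld0,B0 rp0 wp0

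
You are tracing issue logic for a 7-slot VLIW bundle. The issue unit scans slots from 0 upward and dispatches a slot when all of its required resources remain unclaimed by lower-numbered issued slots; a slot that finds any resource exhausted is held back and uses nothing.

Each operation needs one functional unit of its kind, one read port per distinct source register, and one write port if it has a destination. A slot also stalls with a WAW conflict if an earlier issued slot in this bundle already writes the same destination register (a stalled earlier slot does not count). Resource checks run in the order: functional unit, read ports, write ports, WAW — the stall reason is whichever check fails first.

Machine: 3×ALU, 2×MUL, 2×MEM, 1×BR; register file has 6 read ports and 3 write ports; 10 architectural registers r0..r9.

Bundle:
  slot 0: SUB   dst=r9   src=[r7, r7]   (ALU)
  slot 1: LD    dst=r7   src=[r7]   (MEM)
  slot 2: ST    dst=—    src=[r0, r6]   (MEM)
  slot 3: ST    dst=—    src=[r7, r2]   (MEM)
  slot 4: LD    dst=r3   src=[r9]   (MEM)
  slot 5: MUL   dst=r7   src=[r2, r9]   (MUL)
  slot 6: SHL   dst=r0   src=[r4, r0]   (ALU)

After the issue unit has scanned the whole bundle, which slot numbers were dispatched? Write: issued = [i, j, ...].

issued = [0, 1, 2, 6]

  0. ALU→r9 ⇒ go  {2A/2Mu/2Ld/1B | 5r 2w}
  1. MEM→r7 ⇒ go  {2A/2Mu/1Ld/1B | 4r 1w}
  2. MEM ⇒ go  {2A/2Mu/0Ld/1B | 2r 1w}
  3. MEM ⇒ no(FU)  {2A/2Mu/0Ld/1B | 2r 1w}
  4. MEM→r3 ⇒ no(FU)  {2A/2Mu/0Ld/1B | 2r 1w}
  5. MUL→r7 ⇒ no(WAW)  {2A/2Mu/0Ld/1B | 2r 1w}
  6. ALU→r0 ⇒ go  {1A/2Mu/0Ld/1B | 0r 0w}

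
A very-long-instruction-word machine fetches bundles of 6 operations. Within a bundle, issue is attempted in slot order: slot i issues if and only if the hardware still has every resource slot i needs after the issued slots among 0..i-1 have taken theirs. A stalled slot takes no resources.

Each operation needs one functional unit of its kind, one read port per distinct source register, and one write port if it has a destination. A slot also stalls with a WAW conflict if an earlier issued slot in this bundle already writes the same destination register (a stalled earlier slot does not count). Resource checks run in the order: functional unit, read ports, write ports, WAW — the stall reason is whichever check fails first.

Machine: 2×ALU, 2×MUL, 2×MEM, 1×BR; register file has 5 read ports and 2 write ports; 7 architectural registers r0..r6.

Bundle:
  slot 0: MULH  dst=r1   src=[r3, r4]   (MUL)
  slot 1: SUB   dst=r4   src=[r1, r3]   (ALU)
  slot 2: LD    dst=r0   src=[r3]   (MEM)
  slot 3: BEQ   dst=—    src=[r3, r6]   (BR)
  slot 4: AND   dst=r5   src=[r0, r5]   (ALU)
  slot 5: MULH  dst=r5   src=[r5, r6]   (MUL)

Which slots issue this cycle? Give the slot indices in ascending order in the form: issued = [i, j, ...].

issued = [0, 1]

[0] MUL needs rd=2 wr=1: ok; after: ALU=2 MUL=1 MEM=2 BR=1, R=3, W=1
[1] ALU needs rd=2 wr=1: ok; after: ALU=1 MUL=1 MEM=2 BR=1, R=1, W=0
[2] MEM needs rd=1 wr=1: WR_PORT; after: ALU=1 MUL=1 MEM=2 BR=1, R=1, W=0
[3] BR needs rd=2 wr=0: RD_PORT; after: ALU=1 MUL=1 MEM=2 BR=1, R=1, W=0
[4] ALU needs rd=2 wr=1: RD_PORT; after: ALU=1 MUL=1 MEM=2 BR=1, R=1, W=0
[5] MUL needs rd=2 wr=1: RD_PORT; after: ALU=1 MUL=1 MEM=2 BR=1, R=1, W=0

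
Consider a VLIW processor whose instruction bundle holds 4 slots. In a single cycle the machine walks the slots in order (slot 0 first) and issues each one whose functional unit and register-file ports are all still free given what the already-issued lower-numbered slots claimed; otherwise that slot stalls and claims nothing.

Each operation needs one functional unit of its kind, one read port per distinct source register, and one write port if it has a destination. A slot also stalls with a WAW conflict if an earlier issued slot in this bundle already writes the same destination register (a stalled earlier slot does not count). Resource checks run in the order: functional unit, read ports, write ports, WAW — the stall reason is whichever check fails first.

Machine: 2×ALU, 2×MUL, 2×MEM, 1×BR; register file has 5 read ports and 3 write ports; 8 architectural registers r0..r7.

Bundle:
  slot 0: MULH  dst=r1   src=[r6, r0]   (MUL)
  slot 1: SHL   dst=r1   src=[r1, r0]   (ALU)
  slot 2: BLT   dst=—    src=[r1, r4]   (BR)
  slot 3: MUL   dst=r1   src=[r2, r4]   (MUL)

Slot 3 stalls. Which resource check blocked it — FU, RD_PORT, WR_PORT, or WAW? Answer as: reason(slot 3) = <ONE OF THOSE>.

[0] MUL needs rd=2 wr=1: ok; after: ALU=2 MUL=1 MEM=2 BR=1, R=3, W=2
[1] ALU needs rd=2 wr=1: WAW; after: ALU=2 MUL=1 MEM=2 BR=1, R=3, W=2
[2] BR needs rd=2 wr=0: ok; after: ALU=2 MUL=1 MEM=2 BR=0, R=1, W=2
[3] MUL needs rd=2 wr=1: RD_PORT; after: ALU=2 MUL=1 MEM=2 BR=0, R=1, W=2

reason(slot 3) = RD_PORT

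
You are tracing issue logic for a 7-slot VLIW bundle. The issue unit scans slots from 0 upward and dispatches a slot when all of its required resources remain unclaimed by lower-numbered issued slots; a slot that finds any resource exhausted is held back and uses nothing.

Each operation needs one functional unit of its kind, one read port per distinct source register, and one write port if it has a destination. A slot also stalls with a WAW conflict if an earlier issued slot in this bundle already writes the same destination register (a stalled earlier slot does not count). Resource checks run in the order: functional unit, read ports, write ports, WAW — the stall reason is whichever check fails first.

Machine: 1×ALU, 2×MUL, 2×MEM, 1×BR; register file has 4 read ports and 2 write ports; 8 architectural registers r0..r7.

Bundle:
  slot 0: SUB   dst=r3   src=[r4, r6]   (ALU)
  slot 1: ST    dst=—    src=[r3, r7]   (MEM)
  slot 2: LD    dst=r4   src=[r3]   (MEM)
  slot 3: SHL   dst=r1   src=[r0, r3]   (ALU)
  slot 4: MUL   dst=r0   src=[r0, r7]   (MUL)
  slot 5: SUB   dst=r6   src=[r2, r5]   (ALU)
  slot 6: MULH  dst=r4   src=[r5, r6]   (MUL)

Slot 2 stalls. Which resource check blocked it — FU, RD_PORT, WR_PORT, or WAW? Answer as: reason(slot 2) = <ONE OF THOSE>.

reason(slot 2) = RD_PORT

#0 ALU src=r4,r6 dispatched  <A:0 Mu:2 Ld:2 B:1 rd:2 wr:1>
#1 MEM src=r3,r7 dispatched  <A:0 Mu:2 Ld:1 B:1 rd:0 wr:1>
#2 MEM src=r3 held:RD_PORT  <A:0 Mu:2 Ld:1 B:1 rd:0 wr:1>
#3 ALU src=r0,r3 held:FU  <A:0 Mu:2 Ld:1 B:1 rd:0 wr:1>
#4 MUL src=r0,r7 held:RD_PORT  <A:0 Mu:2 Ld:1 B:1 rd:0 wr:1>
#5 ALU src=r2,r5 held:FU  <A:0 Mu:2 Ld:1 B:1 rd:0 wr:1>
#6 MUL src=r5,r6 held:RD_PORT  <A:0 Mu:2 Ld:1 B:1 rd:0 wr:1>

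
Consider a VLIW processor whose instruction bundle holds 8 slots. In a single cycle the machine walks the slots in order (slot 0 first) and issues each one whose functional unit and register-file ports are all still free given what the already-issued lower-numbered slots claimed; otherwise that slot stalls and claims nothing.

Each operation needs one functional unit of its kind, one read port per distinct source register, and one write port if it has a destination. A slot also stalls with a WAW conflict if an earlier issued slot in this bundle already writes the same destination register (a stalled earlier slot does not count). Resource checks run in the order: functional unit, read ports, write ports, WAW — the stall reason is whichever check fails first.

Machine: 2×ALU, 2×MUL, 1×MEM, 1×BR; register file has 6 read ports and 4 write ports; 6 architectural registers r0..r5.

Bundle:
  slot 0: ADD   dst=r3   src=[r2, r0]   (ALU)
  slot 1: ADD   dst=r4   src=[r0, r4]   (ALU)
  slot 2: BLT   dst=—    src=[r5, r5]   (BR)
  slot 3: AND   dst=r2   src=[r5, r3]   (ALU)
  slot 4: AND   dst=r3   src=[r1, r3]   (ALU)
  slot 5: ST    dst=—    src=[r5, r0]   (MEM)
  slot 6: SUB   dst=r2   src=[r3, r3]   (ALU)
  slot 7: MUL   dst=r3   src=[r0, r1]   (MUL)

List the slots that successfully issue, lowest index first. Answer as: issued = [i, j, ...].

issued = [0, 1, 2]

(0) want 1×ALU +2rd +1wr — yes → AL1|MU2|ME1|BR1|rd4|wr3
(1) want 1×ALU +2rd +1wr — yes → AL0|MU2|ME1|BR1|rd2|wr2
(2) want 1×BR +1rd +0wr — yes → AL0|MU2|ME1|BR0|rd1|wr2
(3) want 1×ALU +2rd +1wr — FU → AL0|MU2|ME1|BR0|rd1|wr2
(4) want 1×ALU +2rd +1wr — FU → AL0|MU2|ME1|BR0|rd1|wr2
(5) want 1×MEM +2rd +0wr — RD_PORT → AL0|MU2|ME1|BR0|rd1|wr2
(6) want 1×ALU +1rd +1wr — FU → AL0|MU2|ME1|BR0|rd1|wr2
(7) want 1×MUL +2rd +1wr — RD_PORT → AL0|MU2|ME1|BR0|rd1|wr2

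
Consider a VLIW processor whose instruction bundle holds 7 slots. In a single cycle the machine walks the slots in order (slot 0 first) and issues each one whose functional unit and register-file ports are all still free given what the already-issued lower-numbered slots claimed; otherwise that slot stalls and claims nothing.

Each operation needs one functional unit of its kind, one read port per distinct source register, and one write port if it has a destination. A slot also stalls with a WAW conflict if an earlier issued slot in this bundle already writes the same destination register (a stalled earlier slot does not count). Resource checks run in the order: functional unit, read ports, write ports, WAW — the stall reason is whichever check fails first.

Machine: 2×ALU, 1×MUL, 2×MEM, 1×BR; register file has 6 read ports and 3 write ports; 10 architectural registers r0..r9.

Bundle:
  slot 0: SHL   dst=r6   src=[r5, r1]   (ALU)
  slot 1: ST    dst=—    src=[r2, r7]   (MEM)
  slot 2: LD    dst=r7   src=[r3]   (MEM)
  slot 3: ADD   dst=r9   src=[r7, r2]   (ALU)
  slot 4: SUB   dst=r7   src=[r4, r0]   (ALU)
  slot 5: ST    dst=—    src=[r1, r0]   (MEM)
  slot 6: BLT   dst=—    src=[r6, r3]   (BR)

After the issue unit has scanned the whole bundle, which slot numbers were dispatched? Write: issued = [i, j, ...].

  0. ALU→r6 ⇒ go  {1A/1Mu/2Ld/1B | 4r 2w}
  1. MEM ⇒ go  {1A/1Mu/1Ld/1B | 2r 2w}
  2. MEM→r7 ⇒ go  {1A/1Mu/0Ld/1B | 1r 1w}
  3. ALU→r9 ⇒ no(RD_PORT)  {1A/1Mu/0Ld/1B | 1r 1w}
  4. ALU→r7 ⇒ no(RD_PORT)  {1A/1Mu/0Ld/1B | 1r 1w}
  5. MEM ⇒ no(FU)  {1A/1Mu/0Ld/1B | 1r 1w}
  6. BR ⇒ no(RD_PORT)  {1A/1Mu/0Ld/1B | 1r 1w}

issued = [0, 1, 2]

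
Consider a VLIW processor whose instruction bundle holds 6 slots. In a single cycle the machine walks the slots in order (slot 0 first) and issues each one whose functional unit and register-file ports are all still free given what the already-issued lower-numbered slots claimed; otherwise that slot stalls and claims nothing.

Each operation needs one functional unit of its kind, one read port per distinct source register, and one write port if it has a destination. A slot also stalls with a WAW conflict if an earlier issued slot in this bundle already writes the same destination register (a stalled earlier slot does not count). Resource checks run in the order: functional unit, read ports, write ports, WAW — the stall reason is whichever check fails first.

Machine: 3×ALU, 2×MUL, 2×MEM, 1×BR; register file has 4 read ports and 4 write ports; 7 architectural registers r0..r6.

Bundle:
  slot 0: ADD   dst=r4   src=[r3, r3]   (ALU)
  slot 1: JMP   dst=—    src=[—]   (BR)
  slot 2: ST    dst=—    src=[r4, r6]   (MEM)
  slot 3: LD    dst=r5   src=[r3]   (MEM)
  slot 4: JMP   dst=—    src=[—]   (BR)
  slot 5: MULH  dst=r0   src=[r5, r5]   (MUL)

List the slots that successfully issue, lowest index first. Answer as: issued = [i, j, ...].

  0. ALU→r4 ⇒ go  {2A/2Mu/2Ld/1B | 3r 3w}
  1. BR ⇒ go  {2A/2Mu/2Ld/0B | 3r 3w}
  2. MEM ⇒ go  {2A/2Mu/1Ld/0B | 1r 3w}
  3. MEM→r5 ⇒ go  {2A/2Mu/0Ld/0B | 0r 2w}
  4. BR ⇒ no(FU)  {2A/2Mu/0Ld/0B | 0r 2w}
  5. MUL→r0 ⇒ no(RD_PORT)  {2A/2Mu/0Ld/0B | 0r 2w}

issued = [0, 1, 2, 3]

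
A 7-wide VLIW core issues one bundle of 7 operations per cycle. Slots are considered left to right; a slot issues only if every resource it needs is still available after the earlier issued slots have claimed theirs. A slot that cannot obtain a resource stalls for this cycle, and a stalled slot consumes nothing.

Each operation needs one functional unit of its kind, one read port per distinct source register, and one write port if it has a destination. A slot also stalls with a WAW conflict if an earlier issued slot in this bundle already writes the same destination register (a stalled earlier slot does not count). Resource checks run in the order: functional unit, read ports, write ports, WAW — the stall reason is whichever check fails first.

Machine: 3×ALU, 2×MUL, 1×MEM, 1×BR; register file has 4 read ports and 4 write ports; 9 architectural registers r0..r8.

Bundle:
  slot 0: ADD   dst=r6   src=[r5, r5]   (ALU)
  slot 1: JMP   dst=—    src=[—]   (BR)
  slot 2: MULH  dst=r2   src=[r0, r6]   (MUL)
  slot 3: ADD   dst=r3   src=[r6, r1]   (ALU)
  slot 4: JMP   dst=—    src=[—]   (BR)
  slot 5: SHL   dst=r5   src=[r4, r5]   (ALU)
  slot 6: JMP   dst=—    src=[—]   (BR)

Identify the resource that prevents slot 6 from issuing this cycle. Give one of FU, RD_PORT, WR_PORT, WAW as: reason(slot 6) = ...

  0. ALU→r6 ⇒ go  {2A/2Mu/1Ld/1B | 3r 3w}
  1. BR ⇒ go  {2A/2Mu/1Ld/0B | 3r 3w}
  2. MUL→r2 ⇒ go  {2A/1Mu/1Ld/0B | 1r 2w}
  3. ALU→r3 ⇒ no(RD_PORT)  {2A/1Mu/1Ld/0B | 1r 2w}
  4. BR ⇒ no(FU)  {2A/1Mu/1Ld/0B | 1r 2w}
  5. ALU→r5 ⇒ no(RD_PORT)  {2A/1Mu/1Ld/0B | 1r 2w}
  6. BR ⇒ no(FU)  {2A/1Mu/1Ld/0B | 1r 2w}

reason(slot 6) = FU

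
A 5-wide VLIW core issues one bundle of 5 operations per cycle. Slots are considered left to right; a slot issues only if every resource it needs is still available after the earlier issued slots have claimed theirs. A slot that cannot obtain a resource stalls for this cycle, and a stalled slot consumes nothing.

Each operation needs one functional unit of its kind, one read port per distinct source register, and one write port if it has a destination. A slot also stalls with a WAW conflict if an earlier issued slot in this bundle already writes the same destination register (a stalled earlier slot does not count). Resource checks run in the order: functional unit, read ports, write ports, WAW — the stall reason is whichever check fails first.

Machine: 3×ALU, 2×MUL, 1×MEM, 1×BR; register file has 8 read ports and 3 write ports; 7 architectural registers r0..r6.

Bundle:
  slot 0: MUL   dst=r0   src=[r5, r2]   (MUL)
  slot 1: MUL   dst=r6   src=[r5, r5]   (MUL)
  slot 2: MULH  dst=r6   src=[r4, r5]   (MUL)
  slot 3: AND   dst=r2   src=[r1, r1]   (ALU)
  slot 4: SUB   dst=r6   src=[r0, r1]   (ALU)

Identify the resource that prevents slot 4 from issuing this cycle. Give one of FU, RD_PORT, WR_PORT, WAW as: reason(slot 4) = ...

reason(slot 4) = WR_PORT

  0. MUL→r0 ⇒ go  {3A/1Mu/1Ld/1B | 6r 2w}
  1. MUL→r6 ⇒ go  {3A/0Mu/1Ld/1B | 5r 1w}
  2. MUL→r6 ⇒ no(FU)  {3A/0Mu/1Ld/1B | 5r 1w}
  3. ALU→r2 ⇒ go  {2A/0Mu/1Ld/1B | 4r 0w}
  4. ALU→r6 ⇒ no(WR_PORT)  {2A/0Mu/1Ld/1B | 4r 0w}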